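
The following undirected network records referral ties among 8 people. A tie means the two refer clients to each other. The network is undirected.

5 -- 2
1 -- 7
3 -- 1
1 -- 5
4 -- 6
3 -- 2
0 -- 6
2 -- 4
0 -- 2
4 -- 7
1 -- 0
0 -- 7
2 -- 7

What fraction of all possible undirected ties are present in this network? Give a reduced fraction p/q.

13/28

There are 13 edges and 8 nodes, so the maximum possible is C(8,2) = 28.
Density = 13/28.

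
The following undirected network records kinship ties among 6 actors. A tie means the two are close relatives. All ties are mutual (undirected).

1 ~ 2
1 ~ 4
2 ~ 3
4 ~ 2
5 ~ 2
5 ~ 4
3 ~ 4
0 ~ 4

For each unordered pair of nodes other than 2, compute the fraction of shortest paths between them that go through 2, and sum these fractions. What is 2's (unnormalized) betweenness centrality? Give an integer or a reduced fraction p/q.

3/2

Pairs whose geodesics pass through 2 — 3–5: 1/2; 3–1: 1/2; 5–1: 1/2.
All other pairs contribute 0.
Summing the contributions gives betweenness(2) = 3/2.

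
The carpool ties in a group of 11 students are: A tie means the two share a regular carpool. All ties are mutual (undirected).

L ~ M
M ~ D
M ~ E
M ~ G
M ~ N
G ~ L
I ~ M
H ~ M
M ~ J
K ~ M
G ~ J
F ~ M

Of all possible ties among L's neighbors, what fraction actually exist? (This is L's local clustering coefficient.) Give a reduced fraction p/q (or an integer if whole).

L's neighbors: G and M (k = 2).
Possible neighbor pairs: C(2,2) = 1. Edges among them: G–M → e = 1.
Clustering(L) = 1/1.

1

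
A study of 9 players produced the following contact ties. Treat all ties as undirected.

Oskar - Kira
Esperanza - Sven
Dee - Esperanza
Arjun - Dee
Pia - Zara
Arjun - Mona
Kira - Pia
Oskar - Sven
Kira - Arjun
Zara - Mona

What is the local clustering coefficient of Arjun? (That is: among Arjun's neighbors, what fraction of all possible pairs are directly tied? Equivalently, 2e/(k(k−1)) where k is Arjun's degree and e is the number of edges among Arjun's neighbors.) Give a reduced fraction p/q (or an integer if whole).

0

Arjun's neighbors: Dee, Kira, and Mona (k = 3).
Possible neighbor pairs: C(3,2) = 3. Edges among them: none → e = 0.
Clustering(Arjun) = 0/3 = 0.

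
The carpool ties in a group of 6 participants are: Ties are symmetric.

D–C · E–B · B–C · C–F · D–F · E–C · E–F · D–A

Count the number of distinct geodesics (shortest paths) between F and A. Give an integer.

1

The shortest distance is 2, and the only length-2 path is F–D–A. So there is exactly 1 shortest path.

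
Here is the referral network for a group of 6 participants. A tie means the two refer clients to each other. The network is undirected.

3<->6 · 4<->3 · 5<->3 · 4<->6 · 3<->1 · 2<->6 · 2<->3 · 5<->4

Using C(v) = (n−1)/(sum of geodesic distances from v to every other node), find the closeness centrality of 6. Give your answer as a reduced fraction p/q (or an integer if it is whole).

Distances from 6: 1:2, 2:1, 3:1, 4:1, 5:2. Sum = 7.
n = 6, so closeness = 5/7.

5/7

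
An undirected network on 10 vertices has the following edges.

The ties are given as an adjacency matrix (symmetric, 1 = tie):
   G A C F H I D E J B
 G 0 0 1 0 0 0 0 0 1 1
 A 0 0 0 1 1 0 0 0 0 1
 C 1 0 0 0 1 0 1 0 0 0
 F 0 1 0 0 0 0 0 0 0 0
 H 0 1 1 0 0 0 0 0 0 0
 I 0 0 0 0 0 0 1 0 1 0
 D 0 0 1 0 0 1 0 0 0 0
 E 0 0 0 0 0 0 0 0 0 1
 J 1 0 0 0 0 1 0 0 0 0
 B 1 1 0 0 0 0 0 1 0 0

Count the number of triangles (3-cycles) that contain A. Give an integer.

A's neighbors are B, F, and H, but none of them are tied to each other, so no triangle contains A.

0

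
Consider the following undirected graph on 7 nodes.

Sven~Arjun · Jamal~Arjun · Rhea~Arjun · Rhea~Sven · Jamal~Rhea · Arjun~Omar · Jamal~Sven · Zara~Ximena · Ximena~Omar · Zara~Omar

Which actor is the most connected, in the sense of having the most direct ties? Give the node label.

Degrees — Arjun:4, Jamal:3, Omar:3, Rhea:3, Sven:3, Ximena:2, Zara:2.
The maximum is 4, attained only by Arjun.

Arjun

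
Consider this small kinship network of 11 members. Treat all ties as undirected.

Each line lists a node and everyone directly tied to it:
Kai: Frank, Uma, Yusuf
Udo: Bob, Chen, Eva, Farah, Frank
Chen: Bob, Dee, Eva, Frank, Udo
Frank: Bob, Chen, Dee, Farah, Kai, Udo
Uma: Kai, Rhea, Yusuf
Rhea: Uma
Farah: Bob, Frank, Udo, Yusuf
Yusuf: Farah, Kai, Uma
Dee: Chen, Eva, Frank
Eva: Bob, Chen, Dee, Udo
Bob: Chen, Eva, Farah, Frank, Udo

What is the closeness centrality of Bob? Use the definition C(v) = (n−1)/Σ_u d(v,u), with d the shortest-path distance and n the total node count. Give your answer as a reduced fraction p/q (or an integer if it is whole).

Distances from Bob: Chen:1, Dee:2, Eva:1, Farah:1, Frank:1, Kai:2, Rhea:4, Udo:1, Uma:3, Yusuf:2. Sum = 18.
n = 11, so closeness = 10/18 = 5/9.

5/9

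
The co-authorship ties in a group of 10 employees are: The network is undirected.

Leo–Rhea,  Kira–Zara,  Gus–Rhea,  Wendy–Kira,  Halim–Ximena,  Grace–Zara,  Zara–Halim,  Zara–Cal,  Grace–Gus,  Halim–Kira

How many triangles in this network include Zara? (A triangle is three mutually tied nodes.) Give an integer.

Zara's neighbors: Cal, Grace, Halim, and Kira.
Neighbor pairs that are themselves tied: Zara–Halim–Kira. Each forms one triangle with Zara, for 1 in total.

1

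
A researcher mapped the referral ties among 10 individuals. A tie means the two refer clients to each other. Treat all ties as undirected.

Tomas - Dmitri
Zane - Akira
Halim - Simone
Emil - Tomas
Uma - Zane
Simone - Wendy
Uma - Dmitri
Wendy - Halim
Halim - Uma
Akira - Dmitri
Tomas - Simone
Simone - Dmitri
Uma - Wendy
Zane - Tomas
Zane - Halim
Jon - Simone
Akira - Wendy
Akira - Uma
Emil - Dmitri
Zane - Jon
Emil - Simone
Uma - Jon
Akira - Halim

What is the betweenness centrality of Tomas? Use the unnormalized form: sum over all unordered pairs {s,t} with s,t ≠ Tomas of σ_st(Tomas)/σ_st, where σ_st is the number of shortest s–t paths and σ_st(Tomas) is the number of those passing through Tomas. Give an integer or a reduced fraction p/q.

5/3

Pairs whose geodesics pass through Tomas — Zane–Dmitri: 1/3; Zane–Emil: 1; Zane–Simone: 1/3.
All other pairs contribute 0.
Summing the contributions gives betweenness(Tomas) = 5/3.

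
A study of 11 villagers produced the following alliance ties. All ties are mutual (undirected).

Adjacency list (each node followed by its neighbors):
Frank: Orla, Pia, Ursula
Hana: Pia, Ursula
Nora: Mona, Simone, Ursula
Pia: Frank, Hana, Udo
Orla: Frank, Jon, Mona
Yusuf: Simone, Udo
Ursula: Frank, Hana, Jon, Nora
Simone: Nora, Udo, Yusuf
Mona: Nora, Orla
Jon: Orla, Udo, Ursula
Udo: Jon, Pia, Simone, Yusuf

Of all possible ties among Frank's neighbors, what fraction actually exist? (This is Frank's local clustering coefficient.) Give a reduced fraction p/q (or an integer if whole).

Frank's neighbors: Orla, Pia, and Ursula (k = 3).
Possible neighbor pairs: C(3,2) = 3. Edges among them: none → e = 0.
Clustering(Frank) = 0/3 = 0.

0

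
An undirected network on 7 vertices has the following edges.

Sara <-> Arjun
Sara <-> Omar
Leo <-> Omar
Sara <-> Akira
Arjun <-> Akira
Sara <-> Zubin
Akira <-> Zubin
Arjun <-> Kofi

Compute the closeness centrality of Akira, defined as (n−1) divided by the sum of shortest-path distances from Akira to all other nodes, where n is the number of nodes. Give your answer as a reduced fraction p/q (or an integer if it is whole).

Distances from Akira: Arjun:1, Kofi:2, Leo:3, Omar:2, Sara:1, Zubin:1. Sum = 10.
n = 7, so closeness = 6/10 = 3/5.

3/5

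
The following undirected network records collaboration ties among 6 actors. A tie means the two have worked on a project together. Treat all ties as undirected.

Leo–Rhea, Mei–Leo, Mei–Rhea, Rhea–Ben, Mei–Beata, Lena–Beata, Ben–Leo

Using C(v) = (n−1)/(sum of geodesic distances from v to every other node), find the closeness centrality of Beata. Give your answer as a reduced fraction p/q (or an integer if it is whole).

5/9

Distances from Beata: Ben:3, Lena:1, Leo:2, Mei:1, Rhea:2. Sum = 9.
n = 6, so closeness = 5/9.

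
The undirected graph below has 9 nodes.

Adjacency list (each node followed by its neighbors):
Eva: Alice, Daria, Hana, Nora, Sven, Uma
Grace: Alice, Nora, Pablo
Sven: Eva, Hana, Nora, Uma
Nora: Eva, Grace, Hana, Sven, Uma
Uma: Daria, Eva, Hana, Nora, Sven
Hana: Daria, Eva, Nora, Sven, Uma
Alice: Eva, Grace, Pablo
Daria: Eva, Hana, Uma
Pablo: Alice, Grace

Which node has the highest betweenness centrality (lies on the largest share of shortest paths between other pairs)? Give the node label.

Eva

Unnormalized betweenness of each node: Alice:17/4, Daria:0, Eva:49/6, Grace:3, Hana:11/12, Nora:23/4, Pablo:0, Sven:0, Uma:11/12.
Eva has the largest value, 49/6, making it the main broker — the node through which the most shortest paths run.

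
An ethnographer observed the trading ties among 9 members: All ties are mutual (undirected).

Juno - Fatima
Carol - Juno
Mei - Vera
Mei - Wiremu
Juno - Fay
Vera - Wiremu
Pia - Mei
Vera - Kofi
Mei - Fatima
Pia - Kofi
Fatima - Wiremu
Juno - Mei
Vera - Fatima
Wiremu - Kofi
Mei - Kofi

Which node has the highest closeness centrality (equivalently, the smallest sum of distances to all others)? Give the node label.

Mei

Farness (sum of distances to all others) for each node — Carol:19, Fatima:12, Fay:19, Juno:12, Kofi:14, Mei:10, Pia:16, Vera:14, Wiremu:14.
The smallest farness is 10, for Mei, so Mei has the highest closeness.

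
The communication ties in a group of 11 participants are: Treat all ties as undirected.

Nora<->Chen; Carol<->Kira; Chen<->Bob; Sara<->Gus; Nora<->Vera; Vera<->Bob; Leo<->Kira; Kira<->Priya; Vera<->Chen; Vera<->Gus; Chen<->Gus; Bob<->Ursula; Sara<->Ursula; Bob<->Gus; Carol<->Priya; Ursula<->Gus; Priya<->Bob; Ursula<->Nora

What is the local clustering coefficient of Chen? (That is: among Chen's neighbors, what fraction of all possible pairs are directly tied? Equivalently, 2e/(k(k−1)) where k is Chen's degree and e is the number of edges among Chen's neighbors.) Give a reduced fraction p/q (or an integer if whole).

2/3

Chen's neighbors: Bob, Gus, Nora, and Vera (k = 4).
Possible neighbor pairs: C(4,2) = 6. Edges among them: Bob–Gus, Bob–Vera, Gus–Vera, Nora–Vera → e = 4.
Clustering(Chen) = 4/6 = 2/3.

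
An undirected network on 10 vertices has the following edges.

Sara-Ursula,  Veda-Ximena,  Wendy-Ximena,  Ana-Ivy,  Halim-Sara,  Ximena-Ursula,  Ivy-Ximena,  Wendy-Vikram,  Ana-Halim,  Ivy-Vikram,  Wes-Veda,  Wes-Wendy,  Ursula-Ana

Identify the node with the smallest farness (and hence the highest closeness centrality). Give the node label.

Ximena

Farness (sum of distances to all others) for each node — Ana:19, Halim:25, Ivy:17, Sara:23, Ursula:17, Veda:21, Vikram:21, Wendy:19, Wes:25, Ximena:15.
The smallest farness is 15, for Ximena, so Ximena has the highest closeness.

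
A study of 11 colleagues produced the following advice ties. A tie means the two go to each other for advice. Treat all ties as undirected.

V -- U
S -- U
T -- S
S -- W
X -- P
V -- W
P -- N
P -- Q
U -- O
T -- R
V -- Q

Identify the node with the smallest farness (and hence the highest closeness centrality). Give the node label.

V

Farness (sum of distances to all others) for each node — N:39, O:32, P:30, Q:25, R:42, S:26, T:33, U:23, V:22, W:25, X:39.
The smallest farness is 22, for V, so V has the highest closeness.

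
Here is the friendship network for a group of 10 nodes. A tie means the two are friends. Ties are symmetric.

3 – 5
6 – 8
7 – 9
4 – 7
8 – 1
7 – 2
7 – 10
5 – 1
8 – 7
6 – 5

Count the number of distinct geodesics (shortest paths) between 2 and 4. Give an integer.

The shortest distance is 2, and the only length-2 path is 2–7–4. So there is exactly 1 shortest path.

1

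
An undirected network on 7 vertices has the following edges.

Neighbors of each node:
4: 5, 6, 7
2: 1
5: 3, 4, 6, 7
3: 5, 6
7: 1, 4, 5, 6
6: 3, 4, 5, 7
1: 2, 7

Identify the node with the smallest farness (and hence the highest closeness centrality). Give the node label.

7

Farness (sum of distances to all others) for each node — 1:11, 2:16, 3:13, 4:10, 5:9, 6:9, 7:8.
The smallest farness is 8, for 7, so 7 has the highest closeness.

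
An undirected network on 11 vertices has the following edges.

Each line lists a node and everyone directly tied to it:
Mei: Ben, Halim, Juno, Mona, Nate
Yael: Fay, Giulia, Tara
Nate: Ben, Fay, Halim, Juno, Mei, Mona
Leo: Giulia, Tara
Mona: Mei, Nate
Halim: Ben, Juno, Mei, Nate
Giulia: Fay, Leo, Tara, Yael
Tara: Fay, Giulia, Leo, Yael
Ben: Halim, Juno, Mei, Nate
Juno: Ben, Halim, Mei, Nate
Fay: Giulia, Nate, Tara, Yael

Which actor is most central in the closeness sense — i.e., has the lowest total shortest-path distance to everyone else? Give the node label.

Farness (sum of distances to all others) for each node — Ben:21, Fay:16, Giulia:21, Halim:21, Juno:21, Leo:29, Mei:20, Mona:23, Nate:15, Tara:21, Yael:22.
The smallest farness is 15, for Nate, so Nate has the highest closeness.

Nate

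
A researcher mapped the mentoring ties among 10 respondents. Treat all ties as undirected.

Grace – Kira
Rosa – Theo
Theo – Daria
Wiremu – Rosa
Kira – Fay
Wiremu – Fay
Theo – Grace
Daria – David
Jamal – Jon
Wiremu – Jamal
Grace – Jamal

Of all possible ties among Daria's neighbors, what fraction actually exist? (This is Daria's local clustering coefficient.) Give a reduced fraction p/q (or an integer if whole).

Daria's neighbors: David and Theo (k = 2).
Possible neighbor pairs: C(2,2) = 1. Edges among them: none → e = 0.
Clustering(Daria) = 0/1.

0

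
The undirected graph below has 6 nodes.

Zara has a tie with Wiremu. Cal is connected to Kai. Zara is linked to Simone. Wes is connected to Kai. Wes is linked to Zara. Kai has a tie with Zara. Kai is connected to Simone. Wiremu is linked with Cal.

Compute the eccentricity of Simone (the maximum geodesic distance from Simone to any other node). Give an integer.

Distances from Simone: Cal:2, Kai:1, Wes:2, Wiremu:2, Zara:1.
The largest is 2 (to Wiremu, Wes, and Cal), so the eccentricity of Simone is 2.

2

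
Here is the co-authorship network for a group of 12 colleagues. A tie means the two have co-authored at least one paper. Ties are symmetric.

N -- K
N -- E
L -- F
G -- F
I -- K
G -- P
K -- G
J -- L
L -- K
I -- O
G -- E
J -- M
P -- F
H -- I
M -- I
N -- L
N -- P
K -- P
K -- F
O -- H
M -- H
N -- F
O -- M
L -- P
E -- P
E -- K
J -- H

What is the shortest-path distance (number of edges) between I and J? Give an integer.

One shortest route is I – M – J, which uses 2 edges, and I and J are not directly tied, so nothing shorter exists. So d(I,J) = 2.

2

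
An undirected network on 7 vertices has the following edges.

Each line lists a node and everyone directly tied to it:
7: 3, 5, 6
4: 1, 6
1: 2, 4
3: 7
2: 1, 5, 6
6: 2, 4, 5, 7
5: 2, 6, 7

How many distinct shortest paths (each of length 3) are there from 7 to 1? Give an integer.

3

The shortest distance is 3. The length-3 paths are: 7–6–4–1; 7–5–2–1; 7–6–2–1.
That gives 3 distinct shortest paths.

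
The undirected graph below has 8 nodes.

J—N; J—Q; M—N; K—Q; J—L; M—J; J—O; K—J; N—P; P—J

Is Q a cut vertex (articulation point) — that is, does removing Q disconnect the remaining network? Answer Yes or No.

No

Even without Q, every remaining node can still reach every other (the residual graph is connected), so Q is not a cut vertex.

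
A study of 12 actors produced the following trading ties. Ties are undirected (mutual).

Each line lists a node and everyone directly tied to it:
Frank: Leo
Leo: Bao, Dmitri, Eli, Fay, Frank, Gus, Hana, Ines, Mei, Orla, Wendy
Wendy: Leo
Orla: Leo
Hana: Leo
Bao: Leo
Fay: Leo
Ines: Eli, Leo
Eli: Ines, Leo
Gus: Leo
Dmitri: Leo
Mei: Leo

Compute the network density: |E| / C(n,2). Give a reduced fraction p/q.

2/11

There are 12 edges and 12 nodes, so the maximum possible is C(12,2) = 66.
Density = 12/66 = 2/11.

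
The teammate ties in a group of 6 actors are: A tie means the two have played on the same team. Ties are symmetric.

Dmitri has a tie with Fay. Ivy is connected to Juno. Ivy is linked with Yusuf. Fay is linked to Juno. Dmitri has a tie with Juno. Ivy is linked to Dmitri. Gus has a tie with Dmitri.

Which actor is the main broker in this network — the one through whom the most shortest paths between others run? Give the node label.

Dmitri

Unnormalized betweenness of each node: Dmitri:5, Fay:0, Gus:0, Ivy:4, Juno:1, Yusuf:0.
Dmitri has the largest value, 5, making it the main broker — the node through which the most shortest paths run.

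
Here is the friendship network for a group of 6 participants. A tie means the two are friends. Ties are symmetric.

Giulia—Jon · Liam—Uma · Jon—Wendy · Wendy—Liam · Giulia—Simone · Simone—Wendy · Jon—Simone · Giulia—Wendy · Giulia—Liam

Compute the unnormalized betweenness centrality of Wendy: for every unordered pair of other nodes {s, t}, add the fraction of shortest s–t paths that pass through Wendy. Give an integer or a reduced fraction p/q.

2

Pairs whose geodesics pass through Wendy — Simone–Liam: 1/2; Simone–Uma: 1/2; Jon–Liam: 1/2; Jon–Uma: 1/2.
All other pairs contribute 0.
Summing the contributions gives betweenness(Wendy) = 2.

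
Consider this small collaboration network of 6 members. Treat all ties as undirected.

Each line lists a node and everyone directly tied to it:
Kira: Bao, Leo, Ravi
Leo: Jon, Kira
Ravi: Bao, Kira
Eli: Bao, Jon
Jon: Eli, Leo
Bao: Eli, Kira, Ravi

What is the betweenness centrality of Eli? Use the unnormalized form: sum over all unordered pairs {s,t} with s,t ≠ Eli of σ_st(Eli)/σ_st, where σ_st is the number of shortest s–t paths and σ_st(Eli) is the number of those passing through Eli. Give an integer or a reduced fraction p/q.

3/2

Pairs whose geodesics pass through Eli — Jon–Bao: 1; Jon–Ravi: 1/2.
All other pairs contribute 0.
Summing the contributions gives betweenness(Eli) = 3/2.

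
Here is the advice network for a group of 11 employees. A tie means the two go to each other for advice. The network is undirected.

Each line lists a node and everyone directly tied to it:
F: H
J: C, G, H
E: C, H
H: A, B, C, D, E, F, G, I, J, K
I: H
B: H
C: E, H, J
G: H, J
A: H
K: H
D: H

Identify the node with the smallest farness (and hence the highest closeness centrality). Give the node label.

H

Farness (sum of distances to all others) for each node — A:19, B:19, C:17, D:19, E:18, F:19, G:18, H:10, I:19, J:17, K:19.
The smallest farness is 10, for H, so H has the highest closeness.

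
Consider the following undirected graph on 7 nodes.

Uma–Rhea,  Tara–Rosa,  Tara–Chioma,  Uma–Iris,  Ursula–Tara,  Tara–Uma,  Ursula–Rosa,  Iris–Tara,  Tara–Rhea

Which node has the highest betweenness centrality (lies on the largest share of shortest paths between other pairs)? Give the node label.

Tara

Unnormalized betweenness of each node: Chioma:0, Iris:0, Rhea:0, Rosa:0, Tara:23/2, Uma:1/2, Ursula:0.
Tara has the largest value, 23/2, making it the main broker — the node through which the most shortest paths run.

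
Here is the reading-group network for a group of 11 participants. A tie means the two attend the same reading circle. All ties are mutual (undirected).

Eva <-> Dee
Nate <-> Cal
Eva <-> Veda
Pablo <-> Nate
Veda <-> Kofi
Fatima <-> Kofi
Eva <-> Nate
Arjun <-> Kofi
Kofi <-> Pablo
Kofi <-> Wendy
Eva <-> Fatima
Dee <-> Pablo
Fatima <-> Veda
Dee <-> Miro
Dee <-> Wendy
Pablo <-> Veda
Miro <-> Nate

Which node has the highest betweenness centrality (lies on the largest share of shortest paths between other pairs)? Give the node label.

Kofi

Unnormalized betweenness of each node: Arjun:0, Cal:0, Dee:23/3, Eva:43/6, Fatima:1, Kofi:25/2, Miro:7/6, Nate:12, Pablo:10, Veda:11/6, Wendy:5/3.
Kofi has the largest value, 25/2, making it the main broker — the node through which the most shortest paths run.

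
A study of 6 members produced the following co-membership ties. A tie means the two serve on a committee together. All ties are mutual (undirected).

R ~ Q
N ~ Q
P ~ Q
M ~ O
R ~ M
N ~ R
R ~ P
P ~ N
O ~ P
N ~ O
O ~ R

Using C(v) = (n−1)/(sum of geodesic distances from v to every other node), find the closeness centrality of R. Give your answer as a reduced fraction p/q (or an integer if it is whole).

Distances from R: M:1, N:1, O:1, P:1, Q:1. Sum = 5.
n = 6, so closeness = 5/5 = 1.

1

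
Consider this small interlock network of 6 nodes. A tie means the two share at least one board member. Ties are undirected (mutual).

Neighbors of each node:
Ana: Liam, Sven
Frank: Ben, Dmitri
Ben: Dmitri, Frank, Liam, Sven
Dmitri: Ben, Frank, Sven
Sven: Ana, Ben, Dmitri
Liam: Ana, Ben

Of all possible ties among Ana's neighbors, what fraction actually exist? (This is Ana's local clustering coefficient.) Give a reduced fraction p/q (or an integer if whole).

Ana's neighbors: Liam and Sven (k = 2).
Possible neighbor pairs: C(2,2) = 1. Edges among them: none → e = 0.
Clustering(Ana) = 0/1.

0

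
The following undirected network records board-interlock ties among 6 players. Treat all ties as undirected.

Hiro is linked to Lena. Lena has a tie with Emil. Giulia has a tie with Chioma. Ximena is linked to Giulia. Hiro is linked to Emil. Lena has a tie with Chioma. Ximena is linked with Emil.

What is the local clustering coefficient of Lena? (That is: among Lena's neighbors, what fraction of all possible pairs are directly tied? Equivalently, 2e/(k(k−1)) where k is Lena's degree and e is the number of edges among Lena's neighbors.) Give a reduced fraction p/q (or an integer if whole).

1/3

Lena's neighbors: Chioma, Emil, and Hiro (k = 3).
Possible neighbor pairs: C(3,2) = 3. Edges among them: Emil–Hiro → e = 1.
Clustering(Lena) = 1/3.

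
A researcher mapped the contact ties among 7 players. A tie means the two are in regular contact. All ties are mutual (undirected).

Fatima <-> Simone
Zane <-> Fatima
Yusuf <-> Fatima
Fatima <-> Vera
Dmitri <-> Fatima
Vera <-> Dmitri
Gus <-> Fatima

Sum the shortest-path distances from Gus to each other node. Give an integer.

11

Distances from Gus: Dmitri:2, Fatima:1, Simone:2, Vera:2, Yusuf:2, Zane:2.
Sum = 2 + 1 + 2 + 2 + 2 + 2 = 11.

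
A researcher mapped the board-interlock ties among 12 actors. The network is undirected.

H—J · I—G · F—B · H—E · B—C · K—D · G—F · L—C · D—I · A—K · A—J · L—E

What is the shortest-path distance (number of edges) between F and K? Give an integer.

One shortest route is F – G – I – D – K, which uses 4 edges, and at distance 3 from F we only reach {D, L}, which does not include K. So d(F,K) = 4.

4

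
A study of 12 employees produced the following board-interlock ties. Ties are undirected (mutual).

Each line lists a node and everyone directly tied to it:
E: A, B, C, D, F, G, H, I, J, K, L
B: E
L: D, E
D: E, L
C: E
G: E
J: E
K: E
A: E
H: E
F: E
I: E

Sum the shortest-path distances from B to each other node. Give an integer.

21

Distances from B: A:2, C:2, D:2, E:1, F:2, G:2, H:2, I:2, J:2, K:2, L:2.
Sum = 2 + 2 + 2 + 1 + 2 + 2 + 2 + 2 + 2 + 2 + 2 = 21.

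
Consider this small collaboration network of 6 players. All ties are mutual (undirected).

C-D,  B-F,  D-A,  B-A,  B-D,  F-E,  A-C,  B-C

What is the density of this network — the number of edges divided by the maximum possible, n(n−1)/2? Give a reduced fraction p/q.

8/15

There are 8 edges and 6 nodes, so the maximum possible is C(6,2) = 15.
Density = 8/15.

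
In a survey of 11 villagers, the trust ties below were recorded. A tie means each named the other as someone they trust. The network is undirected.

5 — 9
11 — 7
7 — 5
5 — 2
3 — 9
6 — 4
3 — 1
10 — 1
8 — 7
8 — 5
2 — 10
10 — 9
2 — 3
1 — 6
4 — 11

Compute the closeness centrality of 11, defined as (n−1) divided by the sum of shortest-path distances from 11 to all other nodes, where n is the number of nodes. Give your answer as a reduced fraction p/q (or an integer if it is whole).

2/5

Distances from 11: 1:3, 2:3, 3:4, 4:1, 5:2, 6:2, 7:1, 8:2, 9:3, 10:4. Sum = 25.
n = 11, so closeness = 10/25 = 2/5.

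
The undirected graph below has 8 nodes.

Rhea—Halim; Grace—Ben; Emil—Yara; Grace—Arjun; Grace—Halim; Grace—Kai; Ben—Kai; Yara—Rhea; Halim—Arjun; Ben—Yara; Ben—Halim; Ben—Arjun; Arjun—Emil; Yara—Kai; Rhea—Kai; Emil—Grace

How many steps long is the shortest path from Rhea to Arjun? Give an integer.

2

One shortest route is Rhea – Halim – Arjun, which uses 2 edges, and Rhea and Arjun are not directly tied, so nothing shorter exists. So d(Rhea,Arjun) = 2.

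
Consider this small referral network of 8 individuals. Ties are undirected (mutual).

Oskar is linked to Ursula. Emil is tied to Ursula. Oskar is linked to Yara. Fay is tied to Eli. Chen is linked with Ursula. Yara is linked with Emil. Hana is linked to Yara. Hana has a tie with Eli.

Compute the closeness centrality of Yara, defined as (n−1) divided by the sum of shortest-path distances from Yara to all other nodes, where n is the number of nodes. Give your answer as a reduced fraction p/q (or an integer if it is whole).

7/13

Distances from Yara: Chen:3, Eli:2, Emil:1, Fay:3, Hana:1, Oskar:1, Ursula:2. Sum = 13.
n = 8, so closeness = 7/13.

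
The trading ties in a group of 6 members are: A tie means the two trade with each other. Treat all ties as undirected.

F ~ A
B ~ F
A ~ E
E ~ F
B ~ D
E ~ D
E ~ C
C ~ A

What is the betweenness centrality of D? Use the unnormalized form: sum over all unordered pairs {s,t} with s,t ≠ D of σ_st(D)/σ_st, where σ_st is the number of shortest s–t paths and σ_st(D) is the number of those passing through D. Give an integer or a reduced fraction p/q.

Pairs whose geodesics pass through D — E–B: 1/2; B–C: 1/3.
All other pairs contribute 0.
Summing the contributions gives betweenness(D) = 5/6.

5/6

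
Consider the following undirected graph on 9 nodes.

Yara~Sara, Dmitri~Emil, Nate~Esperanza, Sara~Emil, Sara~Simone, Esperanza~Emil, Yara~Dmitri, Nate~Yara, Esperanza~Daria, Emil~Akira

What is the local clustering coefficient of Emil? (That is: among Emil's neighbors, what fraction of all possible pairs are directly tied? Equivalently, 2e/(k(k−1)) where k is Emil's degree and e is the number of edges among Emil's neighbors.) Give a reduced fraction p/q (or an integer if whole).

0

Emil's neighbors: Akira, Dmitri, Esperanza, and Sara (k = 4).
Possible neighbor pairs: C(4,2) = 6. Edges among them: none → e = 0.
Clustering(Emil) = 0/6 = 0.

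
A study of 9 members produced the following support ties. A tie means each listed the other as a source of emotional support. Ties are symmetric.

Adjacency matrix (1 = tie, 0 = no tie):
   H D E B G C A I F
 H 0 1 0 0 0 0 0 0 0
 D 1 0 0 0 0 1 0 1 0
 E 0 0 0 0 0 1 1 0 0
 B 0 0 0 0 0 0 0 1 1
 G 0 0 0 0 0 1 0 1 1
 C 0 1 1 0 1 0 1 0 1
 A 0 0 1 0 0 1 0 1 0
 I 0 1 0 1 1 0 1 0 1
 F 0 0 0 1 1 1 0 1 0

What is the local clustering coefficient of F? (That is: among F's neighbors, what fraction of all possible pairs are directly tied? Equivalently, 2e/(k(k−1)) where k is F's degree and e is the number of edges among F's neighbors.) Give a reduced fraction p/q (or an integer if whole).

F's neighbors: B, C, G, and I (k = 4).
Possible neighbor pairs: C(4,2) = 6. Edges among them: B–I, C–G, G–I → e = 3.
Clustering(F) = 3/6 = 1/2.

1/2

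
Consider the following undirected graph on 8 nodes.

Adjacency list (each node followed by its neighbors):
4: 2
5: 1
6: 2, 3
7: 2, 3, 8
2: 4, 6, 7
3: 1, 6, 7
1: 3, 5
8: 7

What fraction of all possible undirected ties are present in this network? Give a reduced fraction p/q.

2/7

There are 8 edges and 8 nodes, so the maximum possible is C(8,2) = 28.
Density = 8/28 = 2/7.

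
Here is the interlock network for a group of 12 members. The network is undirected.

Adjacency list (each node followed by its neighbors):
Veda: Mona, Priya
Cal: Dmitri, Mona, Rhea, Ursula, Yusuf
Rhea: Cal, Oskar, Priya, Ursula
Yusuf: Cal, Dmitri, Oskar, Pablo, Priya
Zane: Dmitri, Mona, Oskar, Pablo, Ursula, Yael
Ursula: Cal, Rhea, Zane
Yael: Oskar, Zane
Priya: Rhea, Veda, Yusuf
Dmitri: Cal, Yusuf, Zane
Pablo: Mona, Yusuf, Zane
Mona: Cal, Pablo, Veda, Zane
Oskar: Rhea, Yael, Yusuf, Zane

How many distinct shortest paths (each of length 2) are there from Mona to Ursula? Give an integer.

The shortest distance is 2. The length-2 paths are: Mona–Cal–Ursula; Mona–Zane–Ursula.
That gives 2 distinct shortest paths.

2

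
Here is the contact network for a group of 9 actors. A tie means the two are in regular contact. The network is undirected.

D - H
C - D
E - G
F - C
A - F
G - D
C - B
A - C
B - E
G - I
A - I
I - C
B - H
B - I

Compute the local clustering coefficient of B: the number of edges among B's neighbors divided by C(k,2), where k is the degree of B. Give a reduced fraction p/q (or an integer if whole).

1/6

B's neighbors: C, E, H, and I (k = 4).
Possible neighbor pairs: C(4,2) = 6. Edges among them: C–I → e = 1.
Clustering(B) = 1/6.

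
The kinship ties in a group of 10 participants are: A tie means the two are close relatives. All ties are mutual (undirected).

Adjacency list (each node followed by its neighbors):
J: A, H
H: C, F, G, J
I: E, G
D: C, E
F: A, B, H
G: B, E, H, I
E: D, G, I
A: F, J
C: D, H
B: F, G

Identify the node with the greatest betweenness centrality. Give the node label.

H

Unnormalized betweenness of each node: A:5/6, B:5/2, C:4, D:3/2, E:7/2, F:37/6, G:77/6, H:97/6, I:0, J:5/2.
H has the largest value, 97/6, making it the main broker — the node through which the most shortest paths run.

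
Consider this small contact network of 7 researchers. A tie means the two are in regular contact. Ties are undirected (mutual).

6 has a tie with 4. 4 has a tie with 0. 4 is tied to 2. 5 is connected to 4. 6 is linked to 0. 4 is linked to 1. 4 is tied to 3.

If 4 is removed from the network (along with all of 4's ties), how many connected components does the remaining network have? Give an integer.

Without 4, the remaining ties split the others into: {1}; {0, 6}; {3}; {5}; {2}.
That's 5 separate components.

5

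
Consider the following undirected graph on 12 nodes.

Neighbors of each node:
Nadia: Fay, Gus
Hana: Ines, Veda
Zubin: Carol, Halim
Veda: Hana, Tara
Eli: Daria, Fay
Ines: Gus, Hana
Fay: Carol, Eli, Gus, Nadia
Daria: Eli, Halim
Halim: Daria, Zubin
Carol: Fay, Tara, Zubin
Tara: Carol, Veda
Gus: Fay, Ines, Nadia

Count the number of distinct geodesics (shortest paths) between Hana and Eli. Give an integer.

The shortest distance is 4, and the only length-4 path is Hana–Ines–Gus–Fay–Eli. So there is exactly 1 shortest path.

1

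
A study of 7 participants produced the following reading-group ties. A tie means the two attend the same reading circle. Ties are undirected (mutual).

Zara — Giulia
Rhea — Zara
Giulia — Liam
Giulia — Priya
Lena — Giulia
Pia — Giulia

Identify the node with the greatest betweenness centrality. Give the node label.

Giulia

Unnormalized betweenness of each node: Giulia:14, Lena:0, Liam:0, Pia:0, Priya:0, Rhea:0, Zara:5.
Giulia has the largest value, 14, making it the main broker — the node through which the most shortest paths run.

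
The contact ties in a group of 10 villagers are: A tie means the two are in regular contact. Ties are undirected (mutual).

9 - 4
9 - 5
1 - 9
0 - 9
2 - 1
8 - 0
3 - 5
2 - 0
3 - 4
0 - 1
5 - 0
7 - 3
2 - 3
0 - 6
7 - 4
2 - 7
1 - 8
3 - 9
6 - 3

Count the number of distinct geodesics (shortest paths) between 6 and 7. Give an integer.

The shortest distance is 2, and the only length-2 path is 6–3–7. So there is exactly 1 shortest path.

1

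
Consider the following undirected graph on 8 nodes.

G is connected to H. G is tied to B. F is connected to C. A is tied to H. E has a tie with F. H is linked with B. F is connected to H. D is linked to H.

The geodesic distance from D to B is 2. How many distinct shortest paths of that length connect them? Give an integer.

The shortest distance is 2, and the only length-2 path is D–H–B. So there is exactly 1 shortest path.

1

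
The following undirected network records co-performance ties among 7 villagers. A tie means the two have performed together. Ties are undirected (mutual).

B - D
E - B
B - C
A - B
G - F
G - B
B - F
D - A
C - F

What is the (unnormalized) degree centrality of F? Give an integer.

F is directly tied to B, C, and G. That is 3 neighbors, so the degree of F is 3.

3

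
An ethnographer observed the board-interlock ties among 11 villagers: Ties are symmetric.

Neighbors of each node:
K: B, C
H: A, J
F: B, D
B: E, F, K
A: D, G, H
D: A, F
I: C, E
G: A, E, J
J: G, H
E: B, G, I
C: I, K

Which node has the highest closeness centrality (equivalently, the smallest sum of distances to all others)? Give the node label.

Farness (sum of distances to all others) for each node — A:23, B:21, C:29, D:25, E:19, F:24, G:20, H:30, I:25, J:27, K:27.
The smallest farness is 19, for E, so E has the highest closeness.

E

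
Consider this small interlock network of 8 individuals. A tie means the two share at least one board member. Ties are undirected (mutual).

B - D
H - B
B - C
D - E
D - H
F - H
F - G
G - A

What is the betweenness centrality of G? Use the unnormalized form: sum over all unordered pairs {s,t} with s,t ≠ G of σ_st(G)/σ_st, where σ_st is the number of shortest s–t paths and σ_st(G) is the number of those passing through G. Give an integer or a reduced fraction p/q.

Pairs whose geodesics pass through G — A–C: 1; A–D: 1; A–E: 1; A–F: 1; A–B: 1; A–H: 1.
All other pairs contribute 0.
Summing the contributions gives betweenness(G) = 6.

6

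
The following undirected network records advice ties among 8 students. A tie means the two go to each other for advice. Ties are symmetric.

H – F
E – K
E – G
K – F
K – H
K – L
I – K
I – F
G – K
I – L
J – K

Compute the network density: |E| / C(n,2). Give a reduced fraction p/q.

There are 11 edges and 8 nodes, so the maximum possible is C(8,2) = 28.
Density = 11/28.

11/28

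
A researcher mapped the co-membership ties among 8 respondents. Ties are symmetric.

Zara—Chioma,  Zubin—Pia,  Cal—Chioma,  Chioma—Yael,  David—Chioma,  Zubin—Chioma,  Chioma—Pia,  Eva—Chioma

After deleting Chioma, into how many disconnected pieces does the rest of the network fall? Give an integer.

Without Chioma, the remaining ties split the others into: {Pia, Zubin}; {Zara}; {Eva}; {David}; {Yael}; {Cal}.
That's 6 separate components.

6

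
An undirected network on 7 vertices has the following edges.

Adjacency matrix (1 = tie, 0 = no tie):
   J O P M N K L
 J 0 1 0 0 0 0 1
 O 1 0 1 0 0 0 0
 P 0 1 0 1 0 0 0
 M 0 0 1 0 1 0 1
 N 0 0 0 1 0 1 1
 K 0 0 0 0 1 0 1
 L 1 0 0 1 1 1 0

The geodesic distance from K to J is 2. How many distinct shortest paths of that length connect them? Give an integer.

1

The shortest distance is 2, and the only length-2 path is K–L–J. So there is exactly 1 shortest path.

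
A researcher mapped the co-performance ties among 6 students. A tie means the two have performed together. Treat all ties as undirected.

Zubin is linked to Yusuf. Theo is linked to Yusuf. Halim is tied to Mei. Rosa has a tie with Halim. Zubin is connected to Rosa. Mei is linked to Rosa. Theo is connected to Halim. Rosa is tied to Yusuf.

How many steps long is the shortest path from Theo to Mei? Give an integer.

2

One shortest route is Theo – Halim – Mei, which uses 2 edges, and Theo and Mei are not directly tied, so nothing shorter exists. So d(Theo,Mei) = 2.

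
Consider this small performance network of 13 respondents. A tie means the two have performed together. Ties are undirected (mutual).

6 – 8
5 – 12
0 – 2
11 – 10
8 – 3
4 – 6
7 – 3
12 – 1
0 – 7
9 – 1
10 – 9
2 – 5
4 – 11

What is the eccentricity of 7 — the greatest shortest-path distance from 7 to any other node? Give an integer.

6

Distances from 7: 0:1, 1:5, 2:2, 3:1, 4:4, 5:3, 6:3, 8:2, 9:6, 10:6, 11:5, 12:4.
The largest is 6 (to 10 and 9), so the eccentricity of 7 is 6.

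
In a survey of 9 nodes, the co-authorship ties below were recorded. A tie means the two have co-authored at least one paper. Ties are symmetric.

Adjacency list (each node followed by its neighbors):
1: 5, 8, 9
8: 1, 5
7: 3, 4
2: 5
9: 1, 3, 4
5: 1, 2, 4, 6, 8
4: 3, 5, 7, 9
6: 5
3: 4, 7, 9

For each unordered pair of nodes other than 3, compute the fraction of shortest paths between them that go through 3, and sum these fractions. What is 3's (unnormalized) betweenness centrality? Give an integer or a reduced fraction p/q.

Pairs whose geodesics pass through 3 — 1–7: 1/3; 7–9: 1/2.
All other pairs contribute 0.
Summing the contributions gives betweenness(3) = 5/6.

5/6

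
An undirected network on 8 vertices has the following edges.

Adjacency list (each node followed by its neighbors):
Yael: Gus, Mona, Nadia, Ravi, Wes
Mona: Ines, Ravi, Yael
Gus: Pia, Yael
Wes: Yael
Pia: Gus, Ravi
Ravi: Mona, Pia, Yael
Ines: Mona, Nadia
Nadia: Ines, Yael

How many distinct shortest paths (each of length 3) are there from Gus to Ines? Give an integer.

2

The shortest distance is 3. The length-3 paths are: Gus–Yael–Mona–Ines; Gus–Yael–Nadia–Ines.
That gives 2 distinct shortest paths.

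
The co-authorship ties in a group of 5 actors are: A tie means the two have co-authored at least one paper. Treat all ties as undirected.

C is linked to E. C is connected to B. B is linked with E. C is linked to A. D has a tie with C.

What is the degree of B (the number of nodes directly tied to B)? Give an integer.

B is directly tied to C and E. That is 2 neighbors, so the degree of B is 2.

2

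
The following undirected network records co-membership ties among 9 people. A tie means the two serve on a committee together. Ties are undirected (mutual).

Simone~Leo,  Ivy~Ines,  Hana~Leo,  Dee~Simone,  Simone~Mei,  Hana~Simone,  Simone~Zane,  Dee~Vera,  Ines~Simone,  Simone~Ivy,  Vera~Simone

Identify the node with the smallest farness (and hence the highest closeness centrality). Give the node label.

Farness (sum of distances to all others) for each node — Dee:14, Hana:14, Ines:14, Ivy:14, Leo:14, Mei:15, Simone:8, Vera:14, Zane:15.
The smallest farness is 8, for Simone, so Simone has the highest closeness.

Simone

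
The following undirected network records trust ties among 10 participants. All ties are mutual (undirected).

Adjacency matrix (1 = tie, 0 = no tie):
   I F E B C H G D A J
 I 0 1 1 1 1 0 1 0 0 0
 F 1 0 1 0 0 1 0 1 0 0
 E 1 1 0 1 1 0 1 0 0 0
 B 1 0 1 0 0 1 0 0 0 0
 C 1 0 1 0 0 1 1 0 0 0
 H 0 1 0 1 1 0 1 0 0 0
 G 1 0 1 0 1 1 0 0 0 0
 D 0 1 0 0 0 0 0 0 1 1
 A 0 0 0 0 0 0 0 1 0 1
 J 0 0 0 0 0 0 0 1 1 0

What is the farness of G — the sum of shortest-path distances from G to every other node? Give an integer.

19

Distances from G: A:4, B:2, C:1, D:3, E:1, F:2, H:1, I:1, J:4.
Sum = 4 + 2 + 1 + 3 + 1 + 2 + 1 + 1 + 4 = 19.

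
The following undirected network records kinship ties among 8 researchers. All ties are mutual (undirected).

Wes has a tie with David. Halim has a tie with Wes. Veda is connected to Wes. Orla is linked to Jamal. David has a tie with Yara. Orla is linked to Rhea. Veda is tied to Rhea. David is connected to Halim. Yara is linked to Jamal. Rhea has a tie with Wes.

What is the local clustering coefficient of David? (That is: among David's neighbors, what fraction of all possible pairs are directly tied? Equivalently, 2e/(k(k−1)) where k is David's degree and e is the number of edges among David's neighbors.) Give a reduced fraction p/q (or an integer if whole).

1/3

David's neighbors: Halim, Wes, and Yara (k = 3).
Possible neighbor pairs: C(3,2) = 3. Edges among them: Halim–Wes → e = 1.
Clustering(David) = 1/3.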